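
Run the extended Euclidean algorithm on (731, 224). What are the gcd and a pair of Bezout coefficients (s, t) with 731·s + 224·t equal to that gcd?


Euclidean algorithm on (731, 224) — divide until remainder is 0:
  731 = 3 · 224 + 59
  224 = 3 · 59 + 47
  59 = 1 · 47 + 12
  47 = 3 · 12 + 11
  12 = 1 · 11 + 1
  11 = 11 · 1 + 0
gcd(731, 224) = 1.
Track Bezout coefficients alongside the remainders: start with r₀ = 731 = a·1 + b·0 (s = 1, t = 0) and r₁ = 224 = a·0 + b·1 (s = 0, t = 1); each new remainder r_{k+1} = r_{k-1} − q_k·r_k inherits s_{k+1} = s_{k-1} − q_k·s_k, t_{k+1} = t_{k-1} − q_k·t_k, so r_k = a·s_k + b·t_k at every step:
  q = 3: r = 59, s = 1 − 3·0 = 1, t = 0 − 3·1 = -3  (check: 731·1 + 224·(-3) = 59)
  q = 3: r = 47, s = 0 − 3·1 = -3, t = 1 − 3·(-3) = 10  (check: 731·(-3) + 224·10 = 47)
  q = 1: r = 12, s = 1 − 1·(-3) = 4, t = -3 − 1·10 = -13  (check: 731·4 + 224·(-13) = 12)
  q = 3: r = 11, s = -3 − 3·4 = -15, t = 10 − 3·(-13) = 49  (check: 731·(-15) + 224·49 = 11)
  q = 1: r = 1, s = 4 − 1·(-15) = 19, t = -13 − 1·49 = -62  (check: 731·19 + 224·(-62) = 1)
The row with r = 1 (the gcd) gives the Bezout coefficients s = 19, t = -62.
Result: 731 · (19) + 224 · (-62) = 1.

gcd(731, 224) = 1; s = 19, t = -62 (check: 731·19 + 224·(-62) = 1).


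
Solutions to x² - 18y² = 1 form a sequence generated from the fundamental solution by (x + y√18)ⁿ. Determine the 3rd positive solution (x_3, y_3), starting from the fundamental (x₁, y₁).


Step 1: Find the fundamental solution (x₁, y₁) of x² - 18y² = 1.
  Expand √18 as a continued fraction. a₀ = ⌊√18⌋ = 4; iterate m_{k+1} = d_k·a_k − m_k, d_{k+1} = (18 − m_{k+1}²)/d_k, a_{k+1} = ⌊(a₀ + m_{k+1})/d_{k+1}⌋ (starting m₀ = 0, d₀ = 1), with convergents p_k = a_k·p_{k-1} + p_{k-2}, q_k = a_k·q_{k-1} + q_{k-2} (p₋₁ = 1, q₋₁ = 0):
  k = 0: a₀ = 4; p₀/q₀ = 4/1; p₀² − 18·q₀² = 16 − 18 = -2.
  k = 1: m = 4, d = 2, a = ⌊(4 + 4)/2⌋ = 4; p/q = (4·4 + 1)/(4·1 + 0) = 17/4; p² − 18·q² = 289 − 288 = 1.
  The first convergent with p² − 18·q² = 1 gives the fundamental solution (x₁, y₁) = (17, 4).
Step 2: Apply the recurrence (x_{n+1}, y_{n+1}) = (x₁x_n + 18y₁y_n, x₁y_n + y₁x_n) repeatedly.
  From (x_1, y_1) = (17, 4): x_2 = 17·17 + 18·4·4 = 577; y_2 = 17·4 + 4·17 = 136.
  From (x_2, y_2) = (577, 136): x_3 = 17·577 + 18·4·136 = 19601; y_3 = 17·136 + 4·577 = 4620.
Step 3: Verify x_3² - 18·y_3² = 384199201 - 384199200 = 1 (should be 1). ✓

(x_1, y_1) = (17, 4); (x_3, y_3) = (19601, 4620).


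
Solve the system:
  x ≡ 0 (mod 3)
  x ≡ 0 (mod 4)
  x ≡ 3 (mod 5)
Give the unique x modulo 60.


Moduli 3, 4, 5 are pairwise coprime; by CRT there is a unique solution modulo M = 3 · 4 · 5 = 60.
Solve pairwise, accumulating the modulus:
  Start with x ≡ 0 (mod 3).
  Combine with x ≡ 0 (mod 4): since gcd(3, 4) = 1, we get a unique residue mod 12.
    Write x = 0 + 3·t and substitute into x ≡ 0 (mod 4): 3·t ≡ 0 − 0 = 0 (mod 4).
    The inverse of 3 mod 4 is 3 (since 3·3 = 9 = 2·4 + 1), so t ≡ 3·0 = 0 ≡ 0 (mod 4).
    Then x = 0 + 3·0 = 0, valid modulo lcm(3, 4) = 12: x ≡ 0 (mod 12).
  Combine with x ≡ 3 (mod 5): since gcd(12, 5) = 1, we get a unique residue mod 60.
    Write x = 0 + 12·t and substitute into x ≡ 3 (mod 5): 12·t ≡ 3 − 0 = 3 (mod 5).
    Reduce coefficients mod 5: 2·t ≡ 3 (mod 5).
    The inverse of 2 mod 5 is 3 (since 2·3 = 6 = 1·5 + 1), so t ≡ 3·3 = 9 ≡ 4 (mod 5).
    Then x = 0 + 12·4 = 48, valid modulo lcm(12, 5) = 60: x ≡ 48 (mod 60).
Verify: 48 mod 3 = 0 ✓, 48 mod 4 = 0 ✓, 48 mod 5 = 3 ✓.

x ≡ 48 (mod 60).


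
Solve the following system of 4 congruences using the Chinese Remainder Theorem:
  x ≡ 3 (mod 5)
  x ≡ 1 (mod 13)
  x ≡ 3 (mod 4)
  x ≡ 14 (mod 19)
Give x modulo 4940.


Product of moduli M = 5 · 13 · 4 · 19 = 4940.
Merge one congruence at a time:
  Start: x ≡ 3 (mod 5).
  Combine with x ≡ 1 (mod 13); new modulus lcm = 65.
    Write x = 3 + 5·t and substitute into x ≡ 1 (mod 13): 5·t ≡ 1 − 3 = -2 (mod 13).
    Reduce coefficients mod 13: 5·t ≡ 11 (mod 13).
    The inverse of 5 mod 13 is 8 (since 5·8 = 40 = 3·13 + 1), so t ≡ 8·11 = 88 ≡ 10 (mod 13).
    Then x = 3 + 5·10 = 53, valid modulo lcm(5, 13) = 65: x ≡ 53 (mod 65).
  Combine with x ≡ 3 (mod 4); new modulus lcm = 260.
    Write x = 53 + 65·t and substitute into x ≡ 3 (mod 4): 65·t ≡ 3 − 53 = -50 (mod 4).
    Reduce coefficients mod 4: 1·t ≡ 2 (mod 4).
    So t ≡ 2 (mod 4).
    Then x = 53 + 65·2 = 183, valid modulo lcm(65, 4) = 260: x ≡ 183 (mod 260).
  Combine with x ≡ 14 (mod 19); new modulus lcm = 4940.
    Write x = 183 + 260·t and substitute into x ≡ 14 (mod 19): 260·t ≡ 14 − 183 = -169 (mod 19).
    Reduce coefficients mod 19: 13·t ≡ 2 (mod 19).
    The inverse of 13 mod 19 is 3 (since 13·3 = 39 = 2·19 + 1), so t ≡ 3·2 = 6 ≡ 6 (mod 19).
    Then x = 183 + 260·6 = 1743, valid modulo lcm(260, 19) = 4940: x ≡ 1743 (mod 4940).
Verify against each original: 1743 mod 5 = 3, 1743 mod 13 = 1, 1743 mod 4 = 3, 1743 mod 19 = 14.

x ≡ 1743 (mod 4940).


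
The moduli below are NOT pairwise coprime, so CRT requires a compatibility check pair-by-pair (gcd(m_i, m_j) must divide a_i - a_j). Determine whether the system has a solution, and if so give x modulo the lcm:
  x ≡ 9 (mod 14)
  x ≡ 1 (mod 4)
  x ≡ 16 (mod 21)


Moduli 14, 4, 21 are not pairwise coprime, so CRT works modulo lcm(m_i) when all pairwise compatibility conditions hold.
Pairwise compatibility: gcd(m_i, m_j) must divide a_i - a_j for every pair.
Merge one congruence at a time:
  Start: x ≡ 9 (mod 14).
  Combine with x ≡ 1 (mod 4): gcd(14, 4) = 2; 1 - 9 = -8, which IS divisible by 2, so compatible.
    Write x = 9 + 14·t and substitute into x ≡ 1 (mod 4): 14·t ≡ 1 − 9 = -8 (mod 4).
    Divide the congruence (and modulus) by g = 2: 7·t ≡ -4 (mod 2).
    Reduce coefficients mod 2: 1·t ≡ 0 (mod 2).
    So t ≡ 0 (mod 2).
    Then x = 9 + 14·0 = 9, valid modulo lcm(14, 4) = 28: x ≡ 9 (mod 28).
  Combine with x ≡ 16 (mod 21): gcd(28, 21) = 7; 16 - 9 = 7, which IS divisible by 7, so compatible.
    Write x = 9 + 28·t and substitute into x ≡ 16 (mod 21): 28·t ≡ 16 − 9 = 7 (mod 21).
    Divide the congruence (and modulus) by g = 7: 4·t ≡ 1 (mod 3).
    Reduce coefficients mod 3: 1·t ≡ 1 (mod 3).
    So t ≡ 1 (mod 3).
    Then x = 9 + 28·1 = 37, valid modulo lcm(28, 21) = 84: x ≡ 37 (mod 84).
Verify: 37 mod 14 = 9, 37 mod 4 = 1, 37 mod 21 = 16.

x ≡ 37 (mod 84).


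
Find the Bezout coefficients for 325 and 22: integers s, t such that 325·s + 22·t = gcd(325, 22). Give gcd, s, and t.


Euclidean algorithm on (325, 22) — divide until remainder is 0:
  325 = 14 · 22 + 17
  22 = 1 · 17 + 5
  17 = 3 · 5 + 2
  5 = 2 · 2 + 1
  2 = 2 · 1 + 0
gcd(325, 22) = 1.
Track Bezout coefficients alongside the remainders: start with r₀ = 325 = a·1 + b·0 (s = 1, t = 0) and r₁ = 22 = a·0 + b·1 (s = 0, t = 1); each new remainder r_{k+1} = r_{k-1} − q_k·r_k inherits s_{k+1} = s_{k-1} − q_k·s_k, t_{k+1} = t_{k-1} − q_k·t_k, so r_k = a·s_k + b·t_k at every step:
  q = 14: r = 17, s = 1 − 14·0 = 1, t = 0 − 14·1 = -14  (check: 325·1 + 22·(-14) = 17)
  q = 1: r = 5, s = 0 − 1·1 = -1, t = 1 − 1·(-14) = 15  (check: 325·(-1) + 22·15 = 5)
  q = 3: r = 2, s = 1 − 3·(-1) = 4, t = -14 − 3·15 = -59  (check: 325·4 + 22·(-59) = 2)
  q = 2: r = 1, s = -1 − 2·4 = -9, t = 15 − 2·(-59) = 133  (check: 325·(-9) + 22·133 = 1)
The row with r = 1 (the gcd) gives the Bezout coefficients s = -9, t = 133.
Result: 325 · (-9) + 22 · (133) = 1.

gcd(325, 22) = 1; s = -9, t = 133 (check: 325·(-9) + 22·133 = 1).


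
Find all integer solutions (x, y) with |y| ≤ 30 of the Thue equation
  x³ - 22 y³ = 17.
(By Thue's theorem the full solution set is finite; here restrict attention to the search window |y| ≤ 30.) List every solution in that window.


The equation is x³ - 22y³ = 17. For fixed y, x³ = 22·y³ + 17, so a solution requires the RHS to be a perfect cube.
Strategy: iterate y from -30 to 30, compute RHS = 22·y³ + 17, and check whether it is a (positive or negative) perfect cube.
Check small values of y:
  y = 0: RHS = 17 is not a perfect cube.
  y = 1: RHS = 39 is not a perfect cube.
  y = -1: RHS = -5 is not a perfect cube.
  y = 2: RHS = 193 is not a perfect cube.
  y = -2: RHS = -159 is not a perfect cube.
  y = 3: RHS = 611 is not a perfect cube.
  y = -3: RHS = -577 is not a perfect cube.
Continuing the search up to |y| = 30 finds no solutions either.
No (x, y) in the scanned range satisfies the equation.

No integer solutions with |y| ≤ 30.


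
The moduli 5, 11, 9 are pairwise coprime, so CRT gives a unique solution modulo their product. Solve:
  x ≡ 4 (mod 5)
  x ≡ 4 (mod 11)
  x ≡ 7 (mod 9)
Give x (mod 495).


Moduli 5, 11, 9 are pairwise coprime; by CRT there is a unique solution modulo M = 5 · 11 · 9 = 495.
Solve pairwise, accumulating the modulus:
  Start with x ≡ 4 (mod 5).
  Combine with x ≡ 4 (mod 11): since gcd(5, 11) = 1, we get a unique residue mod 55.
    Write x = 4 + 5·t and substitute into x ≡ 4 (mod 11): 5·t ≡ 4 − 4 = 0 (mod 11).
    The inverse of 5 mod 11 is 9 (since 5·9 = 45 = 4·11 + 1), so t ≡ 9·0 = 0 ≡ 0 (mod 11).
    Then x = 4 + 5·0 = 4, valid modulo lcm(5, 11) = 55: x ≡ 4 (mod 55).
  Combine with x ≡ 7 (mod 9): since gcd(55, 9) = 1, we get a unique residue mod 495.
    Write x = 4 + 55·t and substitute into x ≡ 7 (mod 9): 55·t ≡ 7 − 4 = 3 (mod 9).
    Reduce coefficients mod 9: 1·t ≡ 3 (mod 9).
    So t ≡ 3 (mod 9).
    Then x = 4 + 55·3 = 169, valid modulo lcm(55, 9) = 495: x ≡ 169 (mod 495).
Verify: 169 mod 5 = 4 ✓, 169 mod 11 = 4 ✓, 169 mod 9 = 7 ✓.

x ≡ 169 (mod 495).


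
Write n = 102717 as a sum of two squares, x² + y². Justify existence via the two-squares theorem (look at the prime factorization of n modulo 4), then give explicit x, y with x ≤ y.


Step 1: Factor n = 102717 = 3^2 · 101 · 113.
Step 2: Check the mod-4 condition on each prime factor: 3 ≡ 3 (mod 4), exponent 2 (must be even); 101 ≡ 1 (mod 4), exponent 1; 113 ≡ 1 (mod 4), exponent 1.
All primes ≡ 3 (mod 4) appear to even exponent (or don't appear), so by the two-squares theorem n IS expressible as a sum of two squares.
Step 3: Build a representation. Group n = k² · m with k = 3 and m = 101 · 113 = 11413 (a product of primes ≡ 1 (mod 4)); a representation of m scales to one of n via (k·x)² + (k·y)² = k²(x² + y²). Each prime p ≡ 1 (mod 4) is itself a sum of two squares; find a² by testing p − a² for a perfect square:
  101: 101 − 1² = 100 = 10² ⇒ 101 = 1² + 10².
  113: 113 − 1² = 112, 113 − 2² = 109, 113 − 3² = 104, 113 − 4² = 97, 113 − 5² = 88, 113 − 6² = 77, 113 − 7² = 64 = 8² ⇒ 113 = 7² + 8².
  Combine using the Brahmagupta–Fibonacci identity (a² + b²)(c² + d²) = (ac − bd)² + (ad + bc)² = (ac + bd)² + (ad − bc)²:
  101 · 113 = 11413: from (1² + 10²)(7² + 8²), take (1·7 − 10·8, 1·8 + 10·7) = (7 − 80, 8 + 70) = (-73, 78); dropping signs (only squares matter) gives (73, 78); check 73² + 78² = 5329 + 6084 = 11413 ✓.
  Scale by k = 3: (3·73, 3·78) = (219, 234).
Step 4: Order so x ≤ y and verify: 219² + 234² = 47961 + 54756 = 102717 = n. ✓

n = 102717 = 219² + 234² (one valid representation with x ≤ y).


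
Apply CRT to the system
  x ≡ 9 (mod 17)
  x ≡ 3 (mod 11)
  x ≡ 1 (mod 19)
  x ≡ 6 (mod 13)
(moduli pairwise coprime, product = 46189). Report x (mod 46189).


Product of moduli M = 17 · 11 · 19 · 13 = 46189.
Merge one congruence at a time:
  Start: x ≡ 9 (mod 17).
  Combine with x ≡ 3 (mod 11); new modulus lcm = 187.
    Write x = 9 + 17·t and substitute into x ≡ 3 (mod 11): 17·t ≡ 3 − 9 = -6 (mod 11).
    Reduce coefficients mod 11: 6·t ≡ 5 (mod 11).
    The inverse of 6 mod 11 is 2 (since 6·2 = 12 = 1·11 + 1), so t ≡ 2·5 = 10 ≡ 10 (mod 11).
    Then x = 9 + 17·10 = 179, valid modulo lcm(17, 11) = 187: x ≡ 179 (mod 187).
  Combine with x ≡ 1 (mod 19); new modulus lcm = 3553.
    Write x = 179 + 187·t and substitute into x ≡ 1 (mod 19): 187·t ≡ 1 − 179 = -178 (mod 19).
    Reduce coefficients mod 19: 16·t ≡ 12 (mod 19).
    The inverse of 16 mod 19 is 6 (since 16·6 = 96 = 5·19 + 1), so t ≡ 6·12 = 72 ≡ 15 (mod 19).
    Then x = 179 + 187·15 = 2984, valid modulo lcm(187, 19) = 3553: x ≡ 2984 (mod 3553).
  Combine with x ≡ 6 (mod 13); new modulus lcm = 46189.
    Write x = 2984 + 3553·t and substitute into x ≡ 6 (mod 13): 3553·t ≡ 6 − 2984 = -2978 (mod 13).
    Reduce coefficients mod 13: 4·t ≡ 12 (mod 13).
    The inverse of 4 mod 13 is 10 (since 4·10 = 40 = 3·13 + 1), so t ≡ 10·12 = 120 ≡ 3 (mod 13).
    Then x = 2984 + 3553·3 = 13643, valid modulo lcm(3553, 13) = 46189: x ≡ 13643 (mod 46189).
Verify against each original: 13643 mod 17 = 9, 13643 mod 11 = 3, 13643 mod 19 = 1, 13643 mod 13 = 6.

x ≡ 13643 (mod 46189).


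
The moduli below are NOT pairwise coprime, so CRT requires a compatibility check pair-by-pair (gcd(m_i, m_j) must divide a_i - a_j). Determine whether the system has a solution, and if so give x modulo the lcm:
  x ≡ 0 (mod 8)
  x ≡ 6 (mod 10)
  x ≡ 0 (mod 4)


Moduli 8, 10, 4 are not pairwise coprime, so CRT works modulo lcm(m_i) when all pairwise compatibility conditions hold.
Pairwise compatibility: gcd(m_i, m_j) must divide a_i - a_j for every pair.
Merge one congruence at a time:
  Start: x ≡ 0 (mod 8).
  Combine with x ≡ 6 (mod 10): gcd(8, 10) = 2; 6 - 0 = 6, which IS divisible by 2, so compatible.
    Write x = 0 + 8·t and substitute into x ≡ 6 (mod 10): 8·t ≡ 6 − 0 = 6 (mod 10).
    Divide the congruence (and modulus) by g = 2: 4·t ≡ 3 (mod 5).
    The inverse of 4 mod 5 is 4 (since 4·4 = 16 = 3·5 + 1), so t ≡ 4·3 = 12 ≡ 2 (mod 5).
    Then x = 0 + 8·2 = 16, valid modulo lcm(8, 10) = 40: x ≡ 16 (mod 40).
  Combine with x ≡ 0 (mod 4): gcd(40, 4) = 4; 0 - 16 = -16, which IS divisible by 4, so compatible.
    Write x = 16 + 40·t and substitute into x ≡ 0 (mod 4): 40·t ≡ 0 − 16 = -16 (mod 4).
    Divide the congruence (and modulus) by g = 4: 10·t ≡ -4 (mod 1).
    Modulo 1 every t works; take t = 0.
    Then x = 16 + 40·0 = 16, valid modulo lcm(40, 4) = 40: x ≡ 16 (mod 40).
Verify: 16 mod 8 = 0, 16 mod 10 = 6, 16 mod 4 = 0.

x ≡ 16 (mod 40).


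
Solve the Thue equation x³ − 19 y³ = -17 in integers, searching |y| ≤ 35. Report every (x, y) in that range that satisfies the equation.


The equation is x³ - 19y³ = -17. For fixed y, x³ = 19·y³ − 17, so a solution requires the RHS to be a perfect cube.
Strategy: iterate y from -35 to 35, compute RHS = 19·y³ − 17, and check whether it is a (positive or negative) perfect cube.
Check small values of y:
  y = 0: RHS = -17 is not a perfect cube.
  y = 1: RHS = 2 is not a perfect cube.
  y = -1: RHS = -36 is not a perfect cube.
  y = 2: RHS = 135 is not a perfect cube.
  y = -2: RHS = -169 is not a perfect cube.
  y = 3: RHS = 496 is not a perfect cube.
  y = -3: RHS = -530 is not a perfect cube.
Continuing the search up to |y| = 35 finds no solutions either.
No (x, y) in the scanned range satisfies the equation.

No integer solutions with |y| ≤ 35.


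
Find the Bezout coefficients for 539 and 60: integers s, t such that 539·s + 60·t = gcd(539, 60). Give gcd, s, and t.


Euclidean algorithm on (539, 60) — divide until remainder is 0:
  539 = 8 · 60 + 59
  60 = 1 · 59 + 1
  59 = 59 · 1 + 0
gcd(539, 60) = 1.
Track Bezout coefficients alongside the remainders: start with r₀ = 539 = a·1 + b·0 (s = 1, t = 0) and r₁ = 60 = a·0 + b·1 (s = 0, t = 1); each new remainder r_{k+1} = r_{k-1} − q_k·r_k inherits s_{k+1} = s_{k-1} − q_k·s_k, t_{k+1} = t_{k-1} − q_k·t_k, so r_k = a·s_k + b·t_k at every step:
  q = 8: r = 59, s = 1 − 8·0 = 1, t = 0 − 8·1 = -8  (check: 539·1 + 60·(-8) = 59)
  q = 1: r = 1, s = 0 − 1·1 = -1, t = 1 − 1·(-8) = 9  (check: 539·(-1) + 60·9 = 1)
The row with r = 1 (the gcd) gives the Bezout coefficients s = -1, t = 9.
Result: 539 · (-1) + 60 · (9) = 1.

gcd(539, 60) = 1; s = -1, t = 9 (check: 539·(-1) + 60·9 = 1).


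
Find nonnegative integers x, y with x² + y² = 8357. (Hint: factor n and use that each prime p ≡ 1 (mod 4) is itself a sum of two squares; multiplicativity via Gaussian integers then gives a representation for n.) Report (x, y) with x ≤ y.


Step 1: Factor n = 8357 = 61 · 137.
Step 2: Check the mod-4 condition on each prime factor: 61 ≡ 1 (mod 4), exponent 1; 137 ≡ 1 (mod 4), exponent 1.
All primes ≡ 3 (mod 4) appear to even exponent (or don't appear), so by the two-squares theorem n IS expressible as a sum of two squares.
Step 3: Build a representation. Here n = 61 · 137 is a product of primes ≡ 1 (mod 4). Each prime p ≡ 1 (mod 4) is itself a sum of two squares; find a² by testing p − a² for a perfect square:
  61: 61 − 1² = 60, 61 − 2² = 57, 61 − 3² = 52, 61 − 4² = 45, 61 − 5² = 36 = 6² ⇒ 61 = 5² + 6².
  137: 137 − 1² = 136, 137 − 2² = 133, 137 − 3² = 128, 137 − 4² = 121 = 11² ⇒ 137 = 4² + 11².
  Combine using the Brahmagupta–Fibonacci identity (a² + b²)(c² + d²) = (ac − bd)² + (ad + bc)² = (ac + bd)² + (ad − bc)²:
  61 · 137 = 8357: from (5² + 6²)(4² + 11²), take (5·4 − 6·11, 5·11 + 6·4) = (20 − 66, 55 + 24) = (-46, 79); dropping signs (only squares matter) gives (46, 79); check 46² + 79² = 2116 + 6241 = 8357 ✓.
Step 4: Order so x ≤ y and verify: 46² + 79² = 2116 + 6241 = 8357 = n. ✓

n = 8357 = 46² + 79² (one valid representation with x ≤ y).


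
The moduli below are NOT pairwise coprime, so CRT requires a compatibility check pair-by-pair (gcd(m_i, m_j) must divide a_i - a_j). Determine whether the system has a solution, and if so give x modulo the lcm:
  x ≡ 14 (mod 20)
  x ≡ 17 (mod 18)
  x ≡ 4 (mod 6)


Moduli 20, 18, 6 are not pairwise coprime, so CRT works modulo lcm(m_i) when all pairwise compatibility conditions hold.
Pairwise compatibility: gcd(m_i, m_j) must divide a_i - a_j for every pair.
Merge one congruence at a time:
  Start: x ≡ 14 (mod 20).
  Combine with x ≡ 17 (mod 18): gcd(20, 18) = 2, and 17 - 14 = 3 is NOT divisible by 2.
    ⇒ system is inconsistent (no integer solution).

No solution (the system is inconsistent).


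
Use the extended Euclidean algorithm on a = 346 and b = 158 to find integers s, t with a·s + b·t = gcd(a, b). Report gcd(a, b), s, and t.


Euclidean algorithm on (346, 158) — divide until remainder is 0:
  346 = 2 · 158 + 30
  158 = 5 · 30 + 8
  30 = 3 · 8 + 6
  8 = 1 · 6 + 2
  6 = 3 · 2 + 0
gcd(346, 158) = 2.
Track Bezout coefficients alongside the remainders: start with r₀ = 346 = a·1 + b·0 (s = 1, t = 0) and r₁ = 158 = a·0 + b·1 (s = 0, t = 1); each new remainder r_{k+1} = r_{k-1} − q_k·r_k inherits s_{k+1} = s_{k-1} − q_k·s_k, t_{k+1} = t_{k-1} − q_k·t_k, so r_k = a·s_k + b·t_k at every step:
  q = 2: r = 30, s = 1 − 2·0 = 1, t = 0 − 2·1 = -2  (check: 346·1 + 158·(-2) = 30)
  q = 5: r = 8, s = 0 − 5·1 = -5, t = 1 − 5·(-2) = 11  (check: 346·(-5) + 158·11 = 8)
  q = 3: r = 6, s = 1 − 3·(-5) = 16, t = -2 − 3·11 = -35  (check: 346·16 + 158·(-35) = 6)
  q = 1: r = 2, s = -5 − 1·16 = -21, t = 11 − 1·(-35) = 46  (check: 346·(-21) + 158·46 = 2)
The row with r = 2 (the gcd) gives the Bezout coefficients s = -21, t = 46.
Result: 346 · (-21) + 158 · (46) = 2.

gcd(346, 158) = 2; s = -21, t = 46 (check: 346·(-21) + 158·46 = 2).


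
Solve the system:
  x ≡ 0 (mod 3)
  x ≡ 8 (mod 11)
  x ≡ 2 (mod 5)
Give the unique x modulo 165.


Moduli 3, 11, 5 are pairwise coprime; by CRT there is a unique solution modulo M = 3 · 11 · 5 = 165.
Solve pairwise, accumulating the modulus:
  Start with x ≡ 0 (mod 3).
  Combine with x ≡ 8 (mod 11): since gcd(3, 11) = 1, we get a unique residue mod 33.
    Write x = 0 + 3·t and substitute into x ≡ 8 (mod 11): 3·t ≡ 8 − 0 = 8 (mod 11).
    The inverse of 3 mod 11 is 4 (since 3·4 = 12 = 1·11 + 1), so t ≡ 4·8 = 32 ≡ 10 (mod 11).
    Then x = 0 + 3·10 = 30, valid modulo lcm(3, 11) = 33: x ≡ 30 (mod 33).
  Combine with x ≡ 2 (mod 5): since gcd(33, 5) = 1, we get a unique residue mod 165.
    Write x = 30 + 33·t and substitute into x ≡ 2 (mod 5): 33·t ≡ 2 − 30 = -28 (mod 5).
    Reduce coefficients mod 5: 3·t ≡ 2 (mod 5).
    The inverse of 3 mod 5 is 2 (since 3·2 = 6 = 1·5 + 1), so t ≡ 2·2 = 4 ≡ 4 (mod 5).
    Then x = 30 + 33·4 = 162, valid modulo lcm(33, 5) = 165: x ≡ 162 (mod 165).
Verify: 162 mod 3 = 0 ✓, 162 mod 11 = 8 ✓, 162 mod 5 = 2 ✓.

x ≡ 162 (mod 165).


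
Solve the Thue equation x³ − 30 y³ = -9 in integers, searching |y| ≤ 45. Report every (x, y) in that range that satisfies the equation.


The equation is x³ - 30y³ = -9. For fixed y, x³ = 30·y³ − 9, so a solution requires the RHS to be a perfect cube.
Strategy: iterate y from -45 to 45, compute RHS = 30·y³ − 9, and check whether it is a (positive or negative) perfect cube.
Check small values of y:
  y = 0: RHS = -9 is not a perfect cube.
  y = 1: RHS = 21 is not a perfect cube.
  y = -1: RHS = -39 is not a perfect cube.
  y = 2: RHS = 231 is not a perfect cube.
  y = -2: RHS = -249 is not a perfect cube.
  y = 3: RHS = 801 is not a perfect cube.
  y = -3: RHS = -819 is not a perfect cube.
Continuing the search up to |y| = 45 finds no solutions either.
No (x, y) in the scanned range satisfies the equation.

No integer solutions with |y| ≤ 45.


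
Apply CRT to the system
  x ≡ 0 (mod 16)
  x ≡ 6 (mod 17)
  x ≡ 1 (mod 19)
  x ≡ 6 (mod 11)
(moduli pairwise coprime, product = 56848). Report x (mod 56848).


Product of moduli M = 16 · 17 · 19 · 11 = 56848.
Merge one congruence at a time:
  Start: x ≡ 0 (mod 16).
  Combine with x ≡ 6 (mod 17); new modulus lcm = 272.
    Write x = 0 + 16·t and substitute into x ≡ 6 (mod 17): 16·t ≡ 6 − 0 = 6 (mod 17).
    The inverse of 16 mod 17 is 16 (since 16·16 = 256 = 15·17 + 1), so t ≡ 16·6 = 96 ≡ 11 (mod 17).
    Then x = 0 + 16·11 = 176, valid modulo lcm(16, 17) = 272: x ≡ 176 (mod 272).
  Combine with x ≡ 1 (mod 19); new modulus lcm = 5168.
    Write x = 176 + 272·t and substitute into x ≡ 1 (mod 19): 272·t ≡ 1 − 176 = -175 (mod 19).
    Reduce coefficients mod 19: 6·t ≡ 15 (mod 19).
    The inverse of 6 mod 19 is 16 (since 6·16 = 96 = 5·19 + 1), so t ≡ 16·15 = 240 ≡ 12 (mod 19).
    Then x = 176 + 272·12 = 3440, valid modulo lcm(272, 19) = 5168: x ≡ 3440 (mod 5168).
  Combine with x ≡ 6 (mod 11); new modulus lcm = 56848.
    Write x = 3440 + 5168·t and substitute into x ≡ 6 (mod 11): 5168·t ≡ 6 − 3440 = -3434 (mod 11).
    Reduce coefficients mod 11: 9·t ≡ 9 (mod 11).
    The inverse of 9 mod 11 is 5 (since 9·5 = 45 = 4·11 + 1), so t ≡ 5·9 = 45 ≡ 1 (mod 11).
    Then x = 3440 + 5168·1 = 8608, valid modulo lcm(5168, 11) = 56848: x ≡ 8608 (mod 56848).
Verify against each original: 8608 mod 16 = 0, 8608 mod 17 = 6, 8608 mod 19 = 1, 8608 mod 11 = 6.

x ≡ 8608 (mod 56848).


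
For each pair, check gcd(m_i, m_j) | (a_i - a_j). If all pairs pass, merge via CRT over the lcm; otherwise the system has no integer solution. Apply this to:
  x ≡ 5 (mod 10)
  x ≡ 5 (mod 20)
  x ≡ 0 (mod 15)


Moduli 10, 20, 15 are not pairwise coprime, so CRT works modulo lcm(m_i) when all pairwise compatibility conditions hold.
Pairwise compatibility: gcd(m_i, m_j) must divide a_i - a_j for every pair.
Merge one congruence at a time:
  Start: x ≡ 5 (mod 10).
  Combine with x ≡ 5 (mod 20): gcd(10, 20) = 10; 5 - 5 = 0, which IS divisible by 10, so compatible.
    Write x = 5 + 10·t and substitute into x ≡ 5 (mod 20): 10·t ≡ 5 − 5 = 0 (mod 20).
    Divide the congruence (and modulus) by g = 10: 1·t ≡ 0 (mod 2).
    So t ≡ 0 (mod 2).
    Then x = 5 + 10·0 = 5, valid modulo lcm(10, 20) = 20: x ≡ 5 (mod 20).
  Combine with x ≡ 0 (mod 15): gcd(20, 15) = 5; 0 - 5 = -5, which IS divisible by 5, so compatible.
    Write x = 5 + 20·t and substitute into x ≡ 0 (mod 15): 20·t ≡ 0 − 5 = -5 (mod 15).
    Divide the congruence (and modulus) by g = 5: 4·t ≡ -1 (mod 3).
    Reduce coefficients mod 3: 1·t ≡ 2 (mod 3).
    So t ≡ 2 (mod 3).
    Then x = 5 + 20·2 = 45, valid modulo lcm(20, 15) = 60: x ≡ 45 (mod 60).
Verify: 45 mod 10 = 5, 45 mod 20 = 5, 45 mod 15 = 0.

x ≡ 45 (mod 60).


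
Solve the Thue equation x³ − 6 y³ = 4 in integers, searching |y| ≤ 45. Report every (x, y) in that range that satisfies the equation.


The equation is x³ - 6y³ = 4. For fixed y, x³ = 6·y³ + 4, so a solution requires the RHS to be a perfect cube.
Strategy: iterate y from -45 to 45, compute RHS = 6·y³ + 4, and check whether it is a (positive or negative) perfect cube.
Check small values of y:
  y = 0: RHS = 4 is not a perfect cube.
  y = 1: RHS = 10 is not a perfect cube.
  y = -1: RHS = -2 is not a perfect cube.
  y = 2: RHS = 52 is not a perfect cube.
  y = -2: RHS = -44 is not a perfect cube.
  y = 3: RHS = 166 is not a perfect cube.
  y = -3: RHS = -158 is not a perfect cube.
Continuing the search up to |y| = 45 finds no solutions either.
No (x, y) in the scanned range satisfies the equation.

No integer solutions with |y| ≤ 45.


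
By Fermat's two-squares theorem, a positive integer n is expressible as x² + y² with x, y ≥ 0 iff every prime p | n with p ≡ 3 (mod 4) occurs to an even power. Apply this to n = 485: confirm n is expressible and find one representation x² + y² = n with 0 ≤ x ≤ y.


Step 1: Factor n = 485 = 5 · 97.
Step 2: Check the mod-4 condition on each prime factor: 5 ≡ 1 (mod 4), exponent 1; 97 ≡ 1 (mod 4), exponent 1.
All primes ≡ 3 (mod 4) appear to even exponent (or don't appear), so by the two-squares theorem n IS expressible as a sum of two squares.
Step 3: Build a representation. Here n = 5 · 97 is a product of primes ≡ 1 (mod 4). Each prime p ≡ 1 (mod 4) is itself a sum of two squares; find a² by testing p − a² for a perfect square:
  5: 5 − 1² = 4 = 2² ⇒ 5 = 1² + 2².
  97: 97 − 1² = 96, 97 − 2² = 93, 97 − 3² = 88, 97 − 4² = 81 = 9² ⇒ 97 = 4² + 9².
  Combine using the Brahmagupta–Fibonacci identity (a² + b²)(c² + d²) = (ac − bd)² + (ad + bc)² = (ac + bd)² + (ad − bc)²:
  5 · 97 = 485: from (1² + 2²)(4² + 9²), take (1·4 − 2·9, 1·9 + 2·4) = (4 − 18, 9 + 8) = (-14, 17); dropping signs (only squares matter) gives (14, 17); check 14² + 17² = 196 + 289 = 485 ✓.
Step 4: Order so x ≤ y and verify: 14² + 17² = 196 + 289 = 485 = n. ✓

n = 485 = 14² + 17² (one valid representation with x ≤ y).


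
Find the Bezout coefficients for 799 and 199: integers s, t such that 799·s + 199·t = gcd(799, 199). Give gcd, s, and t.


Euclidean algorithm on (799, 199) — divide until remainder is 0:
  799 = 4 · 199 + 3
  199 = 66 · 3 + 1
  3 = 3 · 1 + 0
gcd(799, 199) = 1.
Track Bezout coefficients alongside the remainders: start with r₀ = 799 = a·1 + b·0 (s = 1, t = 0) and r₁ = 199 = a·0 + b·1 (s = 0, t = 1); each new remainder r_{k+1} = r_{k-1} − q_k·r_k inherits s_{k+1} = s_{k-1} − q_k·s_k, t_{k+1} = t_{k-1} − q_k·t_k, so r_k = a·s_k + b·t_k at every step:
  q = 4: r = 3, s = 1 − 4·0 = 1, t = 0 − 4·1 = -4  (check: 799·1 + 199·(-4) = 3)
  q = 66: r = 1, s = 0 − 66·1 = -66, t = 1 − 66·(-4) = 265  (check: 799·(-66) + 199·265 = 1)
The row with r = 1 (the gcd) gives the Bezout coefficients s = -66, t = 265.
Result: 799 · (-66) + 199 · (265) = 1.

gcd(799, 199) = 1; s = -66, t = 265 (check: 799·(-66) + 199·265 = 1).


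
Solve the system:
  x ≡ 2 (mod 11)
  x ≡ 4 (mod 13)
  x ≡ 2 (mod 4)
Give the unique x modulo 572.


Moduli 11, 13, 4 are pairwise coprime; by CRT there is a unique solution modulo M = 11 · 13 · 4 = 572.
Solve pairwise, accumulating the modulus:
  Start with x ≡ 2 (mod 11).
  Combine with x ≡ 4 (mod 13): since gcd(11, 13) = 1, we get a unique residue mod 143.
    Write x = 2 + 11·t and substitute into x ≡ 4 (mod 13): 11·t ≡ 4 − 2 = 2 (mod 13).
    The inverse of 11 mod 13 is 6 (since 11·6 = 66 = 5·13 + 1), so t ≡ 6·2 = 12 ≡ 12 (mod 13).
    Then x = 2 + 11·12 = 134, valid modulo lcm(11, 13) = 143: x ≡ 134 (mod 143).
  Combine with x ≡ 2 (mod 4): since gcd(143, 4) = 1, we get a unique residue mod 572.
    Write x = 134 + 143·t and substitute into x ≡ 2 (mod 4): 143·t ≡ 2 − 134 = -132 (mod 4).
    Reduce coefficients mod 4: 3·t ≡ 0 (mod 4).
    The inverse of 3 mod 4 is 3 (since 3·3 = 9 = 2·4 + 1), so t ≡ 3·0 = 0 ≡ 0 (mod 4).
    Then x = 134 + 143·0 = 134, valid modulo lcm(143, 4) = 572: x ≡ 134 (mod 572).
Verify: 134 mod 11 = 2 ✓, 134 mod 13 = 4 ✓, 134 mod 4 = 2 ✓.

x ≡ 134 (mod 572).


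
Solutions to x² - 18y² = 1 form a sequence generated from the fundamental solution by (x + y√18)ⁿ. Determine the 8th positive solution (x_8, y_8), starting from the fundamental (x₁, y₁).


Step 1: Find the fundamental solution (x₁, y₁) of x² - 18y² = 1.
  Expand √18 as a continued fraction. a₀ = ⌊√18⌋ = 4; iterate m_{k+1} = d_k·a_k − m_k, d_{k+1} = (18 − m_{k+1}²)/d_k, a_{k+1} = ⌊(a₀ + m_{k+1})/d_{k+1}⌋ (starting m₀ = 0, d₀ = 1), with convergents p_k = a_k·p_{k-1} + p_{k-2}, q_k = a_k·q_{k-1} + q_{k-2} (p₋₁ = 1, q₋₁ = 0):
  k = 0: a₀ = 4; p₀/q₀ = 4/1; p₀² − 18·q₀² = 16 − 18 = -2.
  k = 1: m = 4, d = 2, a = ⌊(4 + 4)/2⌋ = 4; p/q = (4·4 + 1)/(4·1 + 0) = 17/4; p² − 18·q² = 289 − 288 = 1.
  The first convergent with p² − 18·q² = 1 gives the fundamental solution (x₁, y₁) = (17, 4).
Step 2: Apply the recurrence (x_{n+1}, y_{n+1}) = (x₁x_n + 18y₁y_n, x₁y_n + y₁x_n) repeatedly.
  From (x_1, y_1) = (17, 4): x_2 = 17·17 + 18·4·4 = 577; y_2 = 17·4 + 4·17 = 136.
  From (x_2, y_2) = (577, 136): x_3 = 17·577 + 18·4·136 = 19601; y_3 = 17·136 + 4·577 = 4620.
  From (x_3, y_3) = (19601, 4620): x_4 = 17·19601 + 18·4·4620 = 665857; y_4 = 17·4620 + 4·19601 = 156944.
  From (x_4, y_4) = (665857, 156944): x_5 = 17·665857 + 18·4·156944 = 22619537; y_5 = 17·156944 + 4·665857 = 5331476.
  From (x_5, y_5) = (22619537, 5331476): x_6 = 17·22619537 + 18·4·5331476 = 768398401; y_6 = 17·5331476 + 4·22619537 = 181113240.
  From (x_6, y_6) = (768398401, 181113240): x_7 = 17·768398401 + 18·4·181113240 = 26102926097; y_7 = 17·181113240 + 4·768398401 = 6152518684.
  From (x_7, y_7) = (26102926097, 6152518684): x_8 = 17·26102926097 + 18·4·6152518684 = 886731088897; y_8 = 17·6152518684 + 4·26102926097 = 209004522016.
Step 3: Verify x_8² - 18·y_8² = 786292024016459316676609 - 786292024016459316676608 = 1 (should be 1). ✓

(x_1, y_1) = (17, 4); (x_8, y_8) = (886731088897, 209004522016).


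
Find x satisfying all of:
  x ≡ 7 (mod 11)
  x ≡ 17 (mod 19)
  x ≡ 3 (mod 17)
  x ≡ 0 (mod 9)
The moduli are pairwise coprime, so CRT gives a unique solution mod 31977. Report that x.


Product of moduli M = 11 · 19 · 17 · 9 = 31977.
Merge one congruence at a time:
  Start: x ≡ 7 (mod 11).
  Combine with x ≡ 17 (mod 19); new modulus lcm = 209.
    Write x = 7 + 11·t and substitute into x ≡ 17 (mod 19): 11·t ≡ 17 − 7 = 10 (mod 19).
    The inverse of 11 mod 19 is 7 (since 11·7 = 77 = 4·19 + 1), so t ≡ 7·10 = 70 ≡ 13 (mod 19).
    Then x = 7 + 11·13 = 150, valid modulo lcm(11, 19) = 209: x ≡ 150 (mod 209).
  Combine with x ≡ 3 (mod 17); new modulus lcm = 3553.
    Write x = 150 + 209·t and substitute into x ≡ 3 (mod 17): 209·t ≡ 3 − 150 = -147 (mod 17).
    Reduce coefficients mod 17: 5·t ≡ 6 (mod 17).
    The inverse of 5 mod 17 is 7 (since 5·7 = 35 = 2·17 + 1), so t ≡ 7·6 = 42 ≡ 8 (mod 17).
    Then x = 150 + 209·8 = 1822, valid modulo lcm(209, 17) = 3553: x ≡ 1822 (mod 3553).
  Combine with x ≡ 0 (mod 9); new modulus lcm = 31977.
    Write x = 1822 + 3553·t and substitute into x ≡ 0 (mod 9): 3553·t ≡ 0 − 1822 = -1822 (mod 9).
    Reduce coefficients mod 9: 7·t ≡ 5 (mod 9).
    The inverse of 7 mod 9 is 4 (since 7·4 = 28 = 3·9 + 1), so t ≡ 4·5 = 20 ≡ 2 (mod 9).
    Then x = 1822 + 3553·2 = 8928, valid modulo lcm(3553, 9) = 31977: x ≡ 8928 (mod 31977).
Verify against each original: 8928 mod 11 = 7, 8928 mod 19 = 17, 8928 mod 17 = 3, 8928 mod 9 = 0.

x ≡ 8928 (mod 31977).


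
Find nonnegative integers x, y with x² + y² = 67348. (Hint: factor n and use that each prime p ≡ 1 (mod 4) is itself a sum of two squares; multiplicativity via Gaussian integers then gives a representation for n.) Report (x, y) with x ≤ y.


Step 1: Factor n = 67348 = 2^2 · 113 · 149.
Step 2: Check the mod-4 condition on each prime factor: 2 = 2 (special); 113 ≡ 1 (mod 4), exponent 1; 149 ≡ 1 (mod 4), exponent 1.
All primes ≡ 3 (mod 4) appear to even exponent (or don't appear), so by the two-squares theorem n IS expressible as a sum of two squares.
Step 3: Build a representation. Group n = k² · m with k = 2 and m = 113 · 149 = 16837 (a product of primes ≡ 1 (mod 4)); a representation of m scales to one of n via (k·x)² + (k·y)² = k²(x² + y²). Each prime p ≡ 1 (mod 4) is itself a sum of two squares; find a² by testing p − a² for a perfect square:
  113: 113 − 1² = 112, 113 − 2² = 109, 113 − 3² = 104, 113 − 4² = 97, 113 − 5² = 88, 113 − 6² = 77, 113 − 7² = 64 = 8² ⇒ 113 = 7² + 8².
  149: 149 − 1² = 148, 149 − 2² = 145, 149 − 3² = 140, 149 − 4² = 133, 149 − 5² = 124, 149 − 6² = 113, 149 − 7² = 100 = 10² ⇒ 149 = 7² + 10².
  Combine using the Brahmagupta–Fibonacci identity (a² + b²)(c² + d²) = (ac − bd)² + (ad + bc)² = (ac + bd)² + (ad − bc)²:
  113 · 149 = 16837: from (7² + 8²)(7² + 10²), take (7·7 − 8·10, 7·10 + 8·7) = (49 − 80, 70 + 56) = (-31, 126); dropping signs (only squares matter) gives (31, 126); check 31² + 126² = 961 + 15876 = 16837 ✓.
  Scale by k = 2: (2·31, 2·126) = (62, 252).
Step 4: Order so x ≤ y and verify: 62² + 252² = 3844 + 63504 = 67348 = n. ✓

n = 67348 = 62² + 252² (one valid representation with x ≤ y).


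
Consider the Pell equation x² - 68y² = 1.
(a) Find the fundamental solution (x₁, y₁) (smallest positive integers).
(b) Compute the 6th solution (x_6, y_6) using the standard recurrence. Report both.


Step 1: Find the fundamental solution (x₁, y₁) of x² - 68y² = 1.
  Expand √68 as a continued fraction. a₀ = ⌊√68⌋ = 8; iterate m_{k+1} = d_k·a_k − m_k, d_{k+1} = (68 − m_{k+1}²)/d_k, a_{k+1} = ⌊(a₀ + m_{k+1})/d_{k+1}⌋ (starting m₀ = 0, d₀ = 1), with convergents p_k = a_k·p_{k-1} + p_{k-2}, q_k = a_k·q_{k-1} + q_{k-2} (p₋₁ = 1, q₋₁ = 0):
  k = 0: a₀ = 8; p₀/q₀ = 8/1; p₀² − 68·q₀² = 64 − 68 = -4.
  k = 1: m = 8, d = 4, a = ⌊(8 + 8)/4⌋ = 4; p/q = (4·8 + 1)/(4·1 + 0) = 33/4; p² − 68·q² = 1089 − 1088 = 1.
  The first convergent with p² − 68·q² = 1 gives the fundamental solution (x₁, y₁) = (33, 4).
Step 2: Apply the recurrence (x_{n+1}, y_{n+1}) = (x₁x_n + 68y₁y_n, x₁y_n + y₁x_n) repeatedly.
  From (x_1, y_1) = (33, 4): x_2 = 33·33 + 68·4·4 = 2177; y_2 = 33·4 + 4·33 = 264.
  From (x_2, y_2) = (2177, 264): x_3 = 33·2177 + 68·4·264 = 143649; y_3 = 33·264 + 4·2177 = 17420.
  From (x_3, y_3) = (143649, 17420): x_4 = 33·143649 + 68·4·17420 = 9478657; y_4 = 33·17420 + 4·143649 = 1149456.
  From (x_4, y_4) = (9478657, 1149456): x_5 = 33·9478657 + 68·4·1149456 = 625447713; y_5 = 33·1149456 + 4·9478657 = 75846676.
  From (x_5, y_5) = (625447713, 75846676): x_6 = 33·625447713 + 68·4·75846676 = 41270070401; y_6 = 33·75846676 + 4·625447713 = 5004731160.
Step 3: Verify x_6² - 68·y_6² = 1703218710903496300801 - 1703218710903496300800 = 1 (should be 1). ✓

(x_1, y_1) = (33, 4); (x_6, y_6) = (41270070401, 5004731160).


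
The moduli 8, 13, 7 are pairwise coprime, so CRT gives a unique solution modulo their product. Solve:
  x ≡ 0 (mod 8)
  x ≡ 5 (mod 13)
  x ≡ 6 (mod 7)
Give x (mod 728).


Moduli 8, 13, 7 are pairwise coprime; by CRT there is a unique solution modulo M = 8 · 13 · 7 = 728.
Solve pairwise, accumulating the modulus:
  Start with x ≡ 0 (mod 8).
  Combine with x ≡ 5 (mod 13): since gcd(8, 13) = 1, we get a unique residue mod 104.
    Write x = 0 + 8·t and substitute into x ≡ 5 (mod 13): 8·t ≡ 5 − 0 = 5 (mod 13).
    The inverse of 8 mod 13 is 5 (since 8·5 = 40 = 3·13 + 1), so t ≡ 5·5 = 25 ≡ 12 (mod 13).
    Then x = 0 + 8·12 = 96, valid modulo lcm(8, 13) = 104: x ≡ 96 (mod 104).
  Combine with x ≡ 6 (mod 7): since gcd(104, 7) = 1, we get a unique residue mod 728.
    Write x = 96 + 104·t and substitute into x ≡ 6 (mod 7): 104·t ≡ 6 − 96 = -90 (mod 7).
    Reduce coefficients mod 7: 6·t ≡ 1 (mod 7).
    The inverse of 6 mod 7 is 6 (since 6·6 = 36 = 5·7 + 1), so t ≡ 6·1 = 6 ≡ 6 (mod 7).
    Then x = 96 + 104·6 = 720, valid modulo lcm(104, 7) = 728: x ≡ 720 (mod 728).
Verify: 720 mod 8 = 0 ✓, 720 mod 13 = 5 ✓, 720 mod 7 = 6 ✓.

x ≡ 720 (mod 728).


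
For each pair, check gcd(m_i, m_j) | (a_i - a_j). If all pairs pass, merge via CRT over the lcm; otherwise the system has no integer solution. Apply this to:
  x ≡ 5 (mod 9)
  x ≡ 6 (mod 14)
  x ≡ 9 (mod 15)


Moduli 9, 14, 15 are not pairwise coprime, so CRT works modulo lcm(m_i) when all pairwise compatibility conditions hold.
Pairwise compatibility: gcd(m_i, m_j) must divide a_i - a_j for every pair.
Merge one congruence at a time:
  Start: x ≡ 5 (mod 9).
  Combine with x ≡ 6 (mod 14): gcd(9, 14) = 1; 6 - 5 = 1, which IS divisible by 1, so compatible.
    Write x = 5 + 9·t and substitute into x ≡ 6 (mod 14): 9·t ≡ 6 − 5 = 1 (mod 14).
    The inverse of 9 mod 14 is 11 (since 9·11 = 99 = 7·14 + 1), so t ≡ 11·1 = 11 ≡ 11 (mod 14).
    Then x = 5 + 9·11 = 104, valid modulo lcm(9, 14) = 126: x ≡ 104 (mod 126).
  Combine with x ≡ 9 (mod 15): gcd(126, 15) = 3, and 9 - 104 = -95 is NOT divisible by 3.
    ⇒ system is inconsistent (no integer solution).

No solution (the system is inconsistent).


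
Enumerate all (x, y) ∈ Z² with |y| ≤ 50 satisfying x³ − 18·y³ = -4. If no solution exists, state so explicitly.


The equation is x³ - 18y³ = -4. For fixed y, x³ = 18·y³ − 4, so a solution requires the RHS to be a perfect cube.
Strategy: iterate y from -50 to 50, compute RHS = 18·y³ − 4, and check whether it is a (positive or negative) perfect cube.
Check small values of y:
  y = 0: RHS = -4 is not a perfect cube.
  y = 1: RHS = 14 is not a perfect cube.
  y = -1: RHS = -22 is not a perfect cube.
  y = 2: RHS = 140 is not a perfect cube.
  y = -2: RHS = -148 is not a perfect cube.
  y = 3: RHS = 482 is not a perfect cube.
  y = -3: RHS = -490 is not a perfect cube.
Continuing the search up to |y| = 50 finds no solutions either.
No (x, y) in the scanned range satisfies the equation.

No integer solutions with |y| ≤ 50.


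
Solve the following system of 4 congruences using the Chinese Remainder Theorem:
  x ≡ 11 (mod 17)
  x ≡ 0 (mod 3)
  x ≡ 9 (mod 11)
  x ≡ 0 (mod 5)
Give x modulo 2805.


Product of moduli M = 17 · 3 · 11 · 5 = 2805.
Merge one congruence at a time:
  Start: x ≡ 11 (mod 17).
  Combine with x ≡ 0 (mod 3); new modulus lcm = 51.
    Write x = 11 + 17·t and substitute into x ≡ 0 (mod 3): 17·t ≡ 0 − 11 = -11 (mod 3).
    Reduce coefficients mod 3: 2·t ≡ 1 (mod 3).
    The inverse of 2 mod 3 is 2 (since 2·2 = 4 = 1·3 + 1), so t ≡ 2·1 = 2 ≡ 2 (mod 3).
    Then x = 11 + 17·2 = 45, valid modulo lcm(17, 3) = 51: x ≡ 45 (mod 51).
  Combine with x ≡ 9 (mod 11); new modulus lcm = 561.
    Write x = 45 + 51·t and substitute into x ≡ 9 (mod 11): 51·t ≡ 9 − 45 = -36 (mod 11).
    Reduce coefficients mod 11: 7·t ≡ 8 (mod 11).
    The inverse of 7 mod 11 is 8 (since 7·8 = 56 = 5·11 + 1), so t ≡ 8·8 = 64 ≡ 9 (mod 11).
    Then x = 45 + 51·9 = 504, valid modulo lcm(51, 11) = 561: x ≡ 504 (mod 561).
  Combine with x ≡ 0 (mod 5); new modulus lcm = 2805.
    Write x = 504 + 561·t and substitute into x ≡ 0 (mod 5): 561·t ≡ 0 − 504 = -504 (mod 5).
    Reduce coefficients mod 5: 1·t ≡ 1 (mod 5).
    So t ≡ 1 (mod 5).
    Then x = 504 + 561·1 = 1065, valid modulo lcm(561, 5) = 2805: x ≡ 1065 (mod 2805).
Verify against each original: 1065 mod 17 = 11, 1065 mod 3 = 0, 1065 mod 11 = 9, 1065 mod 5 = 0.

x ≡ 1065 (mod 2805).
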